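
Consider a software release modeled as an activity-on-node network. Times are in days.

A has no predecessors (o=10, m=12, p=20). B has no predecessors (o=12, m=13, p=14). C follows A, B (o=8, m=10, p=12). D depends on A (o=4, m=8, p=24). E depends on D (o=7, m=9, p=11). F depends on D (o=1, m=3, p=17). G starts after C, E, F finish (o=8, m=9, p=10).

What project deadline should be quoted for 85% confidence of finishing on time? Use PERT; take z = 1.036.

44.9 days

te_A = (10 + 4·12 + 20)/6 = 78/6 = 13; σ²_A = ((20−10)/6)² = 2.778
te_B = (12 + 4·13 + 14)/6 = 78/6 = 13; σ²_B = ((14−12)/6)² = 0.111
te_C = (8 + 4·10 + 12)/6 = 60/6 = 10; σ²_C = ((12−8)/6)² = 0.444
te_D = (4 + 4·8 + 24)/6 = 60/6 = 10; σ²_D = ((24−4)/6)² = 11.111
te_E = (7 + 4·9 + 11)/6 = 54/6 = 9; σ²_E = ((11−7)/6)² = 0.444
te_F = (1 + 4·3 + 17)/6 = 30/6 = 5; σ²_F = ((17−1)/6)² = 7.111
te_G = (8 + 4·9 + 10)/6 = 54/6 = 9; σ²_G = ((10−8)/6)² = 0.111

Forward pass:
ES_A = 0; EF_A = 13
ES_B = 0; EF_B = 13
ES_C = max(EF_A=13, EF_B=13) = 13; EF_C = 13+10 = 23
ES_D = 13; EF_D = 13+10 = 23
ES_E = 23; EF_E = 23+9 = 32
ES_F = 23; EF_F = 23+5 = 28
ES_G = max(EF_C=23, EF_E=32, EF_F=28) = 32; EF_G = 32+9 = 41
Expected project duration μ = 41 days. Critical path: A → D → E → G.

Variance along critical path = 2.778 + 11.111 + 0.444 + 0.111 = 14.444; σ = 3.801 days.
D = μ + z·σ = 41 + 1.036·3.801 = 44.9 days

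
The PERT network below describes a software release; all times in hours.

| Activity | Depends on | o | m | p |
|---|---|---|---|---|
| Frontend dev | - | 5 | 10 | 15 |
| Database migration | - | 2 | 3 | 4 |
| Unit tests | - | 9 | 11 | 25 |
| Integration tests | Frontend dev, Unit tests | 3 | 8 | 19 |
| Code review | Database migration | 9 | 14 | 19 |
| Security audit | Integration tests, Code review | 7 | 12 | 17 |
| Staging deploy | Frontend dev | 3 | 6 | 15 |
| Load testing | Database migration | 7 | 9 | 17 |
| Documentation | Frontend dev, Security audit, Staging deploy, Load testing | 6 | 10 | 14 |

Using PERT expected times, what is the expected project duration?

44 hours

te_Frontend dev = (5 + 4·10 + 15)/6 = 60/6 = 10
te_Database migration = (2 + 4·3 + 4)/6 = 18/6 = 3
te_Unit tests = (9 + 4·11 + 25)/6 = 78/6 = 13
te_Integration tests = (3 + 4·8 + 19)/6 = 54/6 = 9
te_Code review = (9 + 4·14 + 19)/6 = 84/6 = 14
te_Security audit = (7 + 4·12 + 17)/6 = 72/6 = 12
te_Staging deploy = (3 + 4·6 + 15)/6 = 42/6 = 7
te_Load testing = (7 + 4·9 + 17)/6 = 60/6 = 10
te_Documentation = (6 + 4·10 + 14)/6 = 60/6 = 10

Forward pass:
ES_Frontend dev = 0; EF_Frontend dev = 10
ES_Database migration = 0; EF_Database migration = 3
ES_Unit tests = 0; EF_Unit tests = 13
ES_Integration tests = max(EF_Frontend dev=10, EF_Unit tests=13) = 13; EF_Integration tests = 13+9 = 22
ES_Code review = 3; EF_Code review = 3+14 = 17
ES_Security audit = max(EF_Integration tests=22, EF_Code review=17) = 22; EF_Security audit = 22+12 = 34
ES_Staging deploy = 10; EF_Staging deploy = 10+7 = 17
ES_Load testing = 3; EF_Load testing = 3+10 = 13
ES_Documentation = max(EF_Frontend dev=10, EF_Security audit=34, EF_Staging deploy=17, EF_Load testing=13) = 34; EF_Documentation = 34+10 = 44
Expected project duration μ = 44 hours. Critical path: Unit tests → Integration tests → Security audit → Documentation.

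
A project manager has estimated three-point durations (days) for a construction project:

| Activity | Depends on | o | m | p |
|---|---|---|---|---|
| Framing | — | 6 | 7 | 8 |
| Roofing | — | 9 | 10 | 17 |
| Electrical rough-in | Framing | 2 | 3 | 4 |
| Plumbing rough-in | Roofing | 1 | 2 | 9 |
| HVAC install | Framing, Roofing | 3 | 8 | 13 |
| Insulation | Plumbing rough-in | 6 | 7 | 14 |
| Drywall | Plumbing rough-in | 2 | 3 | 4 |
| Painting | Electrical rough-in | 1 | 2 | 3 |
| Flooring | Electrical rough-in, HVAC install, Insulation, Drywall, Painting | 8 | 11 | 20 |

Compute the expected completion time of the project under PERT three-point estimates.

34 days

te_Framing = (6 + 4·7 + 8)/6 = 42/6 = 7
te_Roofing = (9 + 4·10 + 17)/6 = 66/6 = 11
te_Electrical rough-in = (2 + 4·3 + 4)/6 = 18/6 = 3
te_Plumbing rough-in = (1 + 4·2 + 9)/6 = 18/6 = 3
te_HVAC install = (3 + 4·8 + 13)/6 = 48/6 = 8
te_Insulation = (6 + 4·7 + 14)/6 = 48/6 = 8
te_Drywall = (2 + 4·3 + 4)/6 = 18/6 = 3
te_Painting = (1 + 4·2 + 3)/6 = 12/6 = 2
te_Flooring = (8 + 4·11 + 20)/6 = 72/6 = 12

Forward pass:
ES_Framing = 0; EF_Framing = 7
ES_Roofing = 0; EF_Roofing = 11
ES_Electrical rough-in = 7; EF_Electrical rough-in = 7+3 = 10
ES_Plumbing rough-in = 11; EF_Plumbing rough-in = 11+3 = 14
ES_HVAC install = max(EF_Framing=7, EF_Roofing=11) = 11; EF_HVAC install = 11+8 = 19
ES_Insulation = 14; EF_Insulation = 14+8 = 22
ES_Drywall = 14; EF_Drywall = 14+3 = 17
ES_Painting = 10; EF_Painting = 10+2 = 12
ES_Flooring = max(EF_Electrical rough-in=10, EF_HVAC install=19, EF_Insulation=22, EF_Drywall=17, EF_Painting=12) = 22; EF_Flooring = 22+12 = 34
Expected project duration μ = 34 days. Critical path: Roofing → Plumbing rough-in → Insulation → Flooring.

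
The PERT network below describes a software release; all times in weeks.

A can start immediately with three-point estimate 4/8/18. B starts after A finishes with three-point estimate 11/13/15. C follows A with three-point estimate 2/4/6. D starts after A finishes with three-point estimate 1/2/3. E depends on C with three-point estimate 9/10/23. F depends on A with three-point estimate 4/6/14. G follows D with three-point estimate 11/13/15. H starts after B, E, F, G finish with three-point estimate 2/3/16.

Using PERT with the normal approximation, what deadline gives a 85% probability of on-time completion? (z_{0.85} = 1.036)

te_A = (4 + 4·8 + 18)/6 = 54/6 = 9; σ²_A = ((18−4)/6)² = 5.444
te_B = (11 + 4·13 + 15)/6 = 78/6 = 13; σ²_B = ((15−11)/6)² = 0.444
te_C = (2 + 4·4 + 6)/6 = 24/6 = 4; σ²_C = ((6−2)/6)² = 0.444
te_D = (1 + 4·2 + 3)/6 = 12/6 = 2; σ²_D = ((3−1)/6)² = 0.111
te_E = (9 + 4·10 + 23)/6 = 72/6 = 12; σ²_E = ((23−9)/6)² = 5.444
te_F = (4 + 4·6 + 14)/6 = 42/6 = 7; σ²_F = ((14−4)/6)² = 2.778
te_G = (11 + 4·13 + 15)/6 = 78/6 = 13; σ²_G = ((15−11)/6)² = 0.444
te_H = (2 + 4·3 + 16)/6 = 30/6 = 5; σ²_H = ((16−2)/6)² = 5.444

Forward pass:
ES_A = 0; EF_A = 9
ES_B = 9; EF_B = 9+13 = 22
ES_C = 9; EF_C = 9+4 = 13
ES_D = 9; EF_D = 9+2 = 11
ES_E = 13; EF_E = 13+12 = 25
ES_F = 9; EF_F = 9+7 = 16
ES_G = 11; EF_G = 11+13 = 24
ES_H = max(EF_B=22, EF_E=25, EF_F=16, EF_G=24) = 25; EF_H = 25+5 = 30
Expected project duration μ = 30 weeks. Critical path: A → C → E → H.

Variance along critical path = 5.444 + 0.444 + 5.444 + 5.444 = 16.778; σ = 4.096 weeks.
D = μ + z·σ = 30 + 1.036·4.096 = 34.2 weeks

34.2 weeks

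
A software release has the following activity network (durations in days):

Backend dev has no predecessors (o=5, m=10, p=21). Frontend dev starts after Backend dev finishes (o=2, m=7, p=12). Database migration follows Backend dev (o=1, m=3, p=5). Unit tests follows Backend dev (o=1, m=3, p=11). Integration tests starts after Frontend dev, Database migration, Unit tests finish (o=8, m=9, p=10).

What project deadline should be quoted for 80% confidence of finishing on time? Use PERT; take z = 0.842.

te_Backend dev = (5 + 4·10 + 21)/6 = 66/6 = 11; σ²_Backend dev = ((21−5)/6)² = 7.111
te_Frontend dev = (2 + 4·7 + 12)/6 = 42/6 = 7; σ²_Frontend dev = ((12−2)/6)² = 2.778
te_Database migration = (1 + 4·3 + 5)/6 = 18/6 = 3; σ²_Database migration = ((5−1)/6)² = 0.444
te_Unit tests = (1 + 4·3 + 11)/6 = 24/6 = 4; σ²_Unit tests = ((11−1)/6)² = 2.778
te_Integration tests = (8 + 4·9 + 10)/6 = 54/6 = 9; σ²_Integration tests = ((10−8)/6)² = 0.111

Forward pass:
ES_Backend dev = 0; EF_Backend dev = 11
ES_Frontend dev = 11; EF_Frontend dev = 11+7 = 18
ES_Database migration = 11; EF_Database migration = 11+3 = 14
ES_Unit tests = 11; EF_Unit tests = 11+4 = 15
ES_Integration tests = max(EF_Frontend dev=18, EF_Database migration=14, EF_Unit tests=15) = 18; EF_Integration tests = 18+9 = 27
Expected project duration μ = 27 days. Critical path: Backend dev → Frontend dev → Integration tests.

Variance along critical path = 7.111 + 2.778 + 0.111 = 10.000; σ = 3.162 days.
D = μ + z·σ = 27 + 0.842·3.162 = 29.7 days

29.7 days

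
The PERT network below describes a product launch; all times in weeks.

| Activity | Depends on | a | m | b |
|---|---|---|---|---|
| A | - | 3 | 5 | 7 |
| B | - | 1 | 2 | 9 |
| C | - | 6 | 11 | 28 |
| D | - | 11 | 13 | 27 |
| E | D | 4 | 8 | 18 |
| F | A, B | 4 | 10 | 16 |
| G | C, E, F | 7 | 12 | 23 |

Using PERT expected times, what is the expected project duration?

37 weeks

te_A = (3 + 4·5 + 7)/6 = 30/6 = 5
te_B = (1 + 4·2 + 9)/6 = 18/6 = 3
te_C = (6 + 4·11 + 28)/6 = 78/6 = 13
te_D = (11 + 4·13 + 27)/6 = 90/6 = 15
te_E = (4 + 4·8 + 18)/6 = 54/6 = 9
te_F = (4 + 4·10 + 16)/6 = 60/6 = 10
te_G = (7 + 4·12 + 23)/6 = 78/6 = 13

Forward pass:
ES_A = 0; EF_A = 5
ES_B = 0; EF_B = 3
ES_C = 0; EF_C = 13
ES_D = 0; EF_D = 15
ES_E = 15; EF_E = 15+9 = 24
ES_F = max(EF_A=5, EF_B=3) = 5; EF_F = 5+10 = 15
ES_G = max(EF_C=13, EF_E=24, EF_F=15) = 24; EF_G = 24+13 = 37
Expected project duration μ = 37 weeks. Critical path: D → E → G.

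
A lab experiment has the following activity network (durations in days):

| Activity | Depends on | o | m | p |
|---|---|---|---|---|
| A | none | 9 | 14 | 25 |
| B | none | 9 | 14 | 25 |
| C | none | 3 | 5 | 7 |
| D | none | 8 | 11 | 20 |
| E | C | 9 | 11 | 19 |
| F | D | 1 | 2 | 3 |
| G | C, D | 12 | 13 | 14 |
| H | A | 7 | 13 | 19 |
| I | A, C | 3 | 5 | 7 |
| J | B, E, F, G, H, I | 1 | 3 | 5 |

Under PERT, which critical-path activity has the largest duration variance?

A

te_A = (9 + 4·14 + 25)/6 = 90/6 = 15; σ²_A = ((25−9)/6)² = 7.111
te_B = (9 + 4·14 + 25)/6 = 90/6 = 15; σ²_B = ((25−9)/6)² = 7.111
te_C = (3 + 4·5 + 7)/6 = 30/6 = 5; σ²_C = ((7−3)/6)² = 0.444
te_D = (8 + 4·11 + 20)/6 = 72/6 = 12; σ²_D = ((20−8)/6)² = 4.000
te_E = (9 + 4·11 + 19)/6 = 72/6 = 12; σ²_E = ((19−9)/6)² = 2.778
te_F = (1 + 4·2 + 3)/6 = 12/6 = 2; σ²_F = ((3−1)/6)² = 0.111
te_G = (12 + 4·13 + 14)/6 = 78/6 = 13; σ²_G = ((14−12)/6)² = 0.111
te_H = (7 + 4·13 + 19)/6 = 78/6 = 13; σ²_H = ((19−7)/6)² = 4.000
te_I = (3 + 4·5 + 7)/6 = 30/6 = 5; σ²_I = ((7−3)/6)² = 0.444
te_J = (1 + 4·3 + 5)/6 = 18/6 = 3; σ²_J = ((5−1)/6)² = 0.444

Forward pass:
ES_A = 0; EF_A = 15
ES_B = 0; EF_B = 15
ES_C = 0; EF_C = 5
ES_D = 0; EF_D = 12
ES_E = 5; EF_E = 5+12 = 17
ES_F = 12; EF_F = 12+2 = 14
ES_G = max(EF_C=5, EF_D=12) = 12; EF_G = 12+13 = 25
ES_H = 15; EF_H = 15+13 = 28
ES_I = max(EF_A=15, EF_C=5) = 15; EF_I = 15+5 = 20
ES_J = max(EF_B=15, EF_E=17, EF_F=14, EF_G=25, EF_H=28, EF_I=20) = 28; EF_J = 28+3 = 31
Expected project duration μ = 31 days. Critical path: A → H → J.

Variances on critical path: σ²_A=7.111, σ²_H=4.000, σ²_J=0.444.
Largest is σ²_A = 7.111.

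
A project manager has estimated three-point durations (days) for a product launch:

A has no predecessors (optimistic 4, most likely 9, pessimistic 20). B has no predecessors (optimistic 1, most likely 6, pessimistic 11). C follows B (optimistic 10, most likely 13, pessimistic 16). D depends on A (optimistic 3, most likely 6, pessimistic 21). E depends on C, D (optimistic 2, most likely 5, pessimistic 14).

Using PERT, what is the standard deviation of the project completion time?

2.79 days

te_A = (4 + 4·9 + 20)/6 = 60/6 = 10; σ²_A = ((20−4)/6)² = 7.111
te_B = (1 + 4·6 + 11)/6 = 36/6 = 6; σ²_B = ((11−1)/6)² = 2.778
te_C = (10 + 4·13 + 16)/6 = 78/6 = 13; σ²_C = ((16−10)/6)² = 1.000
te_D = (3 + 4·6 + 21)/6 = 48/6 = 8; σ²_D = ((21−3)/6)² = 9.000
te_E = (2 + 4·5 + 14)/6 = 36/6 = 6; σ²_E = ((14−2)/6)² = 4.000

Forward pass:
ES_A = 0; EF_A = 10
ES_B = 0; EF_B = 6
ES_C = 6; EF_C = 6+13 = 19
ES_D = 10; EF_D = 10+8 = 18
ES_E = max(EF_C=19, EF_D=18) = 19; EF_E = 19+6 = 25
Expected project duration μ = 25 days. Critical path: B → C → E.

Variance along critical path = 2.778 + 1.000 + 4.000 = 7.778
σ = √7.778 = 2.789 days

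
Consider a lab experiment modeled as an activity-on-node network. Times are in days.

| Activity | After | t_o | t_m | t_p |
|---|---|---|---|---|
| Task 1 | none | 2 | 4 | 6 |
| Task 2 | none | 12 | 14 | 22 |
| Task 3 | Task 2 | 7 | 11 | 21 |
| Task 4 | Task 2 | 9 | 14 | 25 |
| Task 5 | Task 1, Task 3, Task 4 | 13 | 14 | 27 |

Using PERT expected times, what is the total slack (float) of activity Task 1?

te_Task 1 = (2 + 4·4 + 6)/6 = 24/6 = 4
te_Task 2 = (12 + 4·14 + 22)/6 = 90/6 = 15
te_Task 3 = (7 + 4·11 + 21)/6 = 72/6 = 12
te_Task 4 = (9 + 4·14 + 25)/6 = 90/6 = 15
te_Task 5 = (13 + 4·14 + 27)/6 = 96/6 = 16

Forward pass:
ES_Task 1 = 0; EF_Task 1 = 4
ES_Task 2 = 0; EF_Task 2 = 15
ES_Task 3 = 15; EF_Task 3 = 15+12 = 27
ES_Task 4 = 15; EF_Task 4 = 15+15 = 30
ES_Task 5 = max(EF_Task 1=4, EF_Task 3=27, EF_Task 4=30) = 30; EF_Task 5 = 30+16 = 46
Expected project duration μ = 46 days. Critical path: Task 2 → Task 4 → Task 5.

Backward pass:
LF_Task 5 = 46; LS_Task 5 = 46−16 = 30
LF_Task 4 = LS_Task 5 = 30; LS_Task 4 = 30−15 = 15
LF_Task 3 = LS_Task 5 = 30; LS_Task 3 = 30−12 = 18
LF_Task 2 = min(LS_Task 3=18, LS_Task 4=15) = 15; LS_Task 2 = 15−15 = 0
LF_Task 1 = LS_Task 5 = 30; LS_Task 1 = 30−4 = 26
Slack_Task 1 = LS_Task 1 − ES_Task 1 = 26 − 0 = 26

26 days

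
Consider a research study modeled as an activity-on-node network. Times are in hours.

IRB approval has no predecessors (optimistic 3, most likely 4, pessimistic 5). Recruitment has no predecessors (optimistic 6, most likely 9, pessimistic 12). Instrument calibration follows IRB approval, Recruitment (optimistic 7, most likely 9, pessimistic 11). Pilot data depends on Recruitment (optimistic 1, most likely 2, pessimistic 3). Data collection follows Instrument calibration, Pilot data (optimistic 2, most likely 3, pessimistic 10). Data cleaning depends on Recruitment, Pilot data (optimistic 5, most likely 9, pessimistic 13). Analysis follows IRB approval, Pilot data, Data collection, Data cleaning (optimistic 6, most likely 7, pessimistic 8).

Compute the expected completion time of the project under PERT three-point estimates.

29 hours

te_IRB approval = (3 + 4·4 + 5)/6 = 24/6 = 4
te_Recruitment = (6 + 4·9 + 12)/6 = 54/6 = 9
te_Instrument calibration = (7 + 4·9 + 11)/6 = 54/6 = 9
te_Pilot data = (1 + 4·2 + 3)/6 = 12/6 = 2
te_Data collection = (2 + 4·3 + 10)/6 = 24/6 = 4
te_Data cleaning = (5 + 4·9 + 13)/6 = 54/6 = 9
te_Analysis = (6 + 4·7 + 8)/6 = 42/6 = 7

Forward pass:
ES_IRB approval = 0; EF_IRB approval = 4
ES_Recruitment = 0; EF_Recruitment = 9
ES_Instrument calibration = max(EF_IRB approval=4, EF_Recruitment=9) = 9; EF_Instrument calibration = 9+9 = 18
ES_Pilot data = 9; EF_Pilot data = 9+2 = 11
ES_Data collection = max(EF_Instrument calibration=18, EF_Pilot data=11) = 18; EF_Data collection = 18+4 = 22
ES_Data cleaning = max(EF_Recruitment=9, EF_Pilot data=11) = 11; EF_Data cleaning = 11+9 = 20
ES_Analysis = max(EF_IRB approval=4, EF_Pilot data=11, EF_Data collection=22, EF_Data cleaning=20) = 22; EF_Analysis = 22+7 = 29
Expected project duration μ = 29 hours. Critical path: Recruitment → Instrument calibration → Data collection → Analysis.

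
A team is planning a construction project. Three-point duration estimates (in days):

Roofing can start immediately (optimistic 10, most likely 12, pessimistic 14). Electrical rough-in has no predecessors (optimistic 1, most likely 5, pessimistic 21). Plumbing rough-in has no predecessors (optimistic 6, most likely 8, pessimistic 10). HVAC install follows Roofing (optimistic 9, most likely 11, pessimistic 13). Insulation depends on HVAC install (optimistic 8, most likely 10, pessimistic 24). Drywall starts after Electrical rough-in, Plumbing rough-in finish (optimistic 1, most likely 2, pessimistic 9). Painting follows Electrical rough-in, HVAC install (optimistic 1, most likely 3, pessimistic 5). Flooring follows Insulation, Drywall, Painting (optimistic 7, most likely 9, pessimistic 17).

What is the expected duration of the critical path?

te_Roofing = (10 + 4·12 + 14)/6 = 72/6 = 12
te_Electrical rough-in = (1 + 4·5 + 21)/6 = 42/6 = 7
te_Plumbing rough-in = (6 + 4·8 + 10)/6 = 48/6 = 8
te_HVAC install = (9 + 4·11 + 13)/6 = 66/6 = 11
te_Insulation = (8 + 4·10 + 24)/6 = 72/6 = 12
te_Drywall = (1 + 4·2 + 9)/6 = 18/6 = 3
te_Painting = (1 + 4·3 + 5)/6 = 18/6 = 3
te_Flooring = (7 + 4·9 + 17)/6 = 60/6 = 10

Forward pass:
ES_Roofing = 0; EF_Roofing = 12
ES_Electrical rough-in = 0; EF_Electrical rough-in = 7
ES_Plumbing rough-in = 0; EF_Plumbing rough-in = 8
ES_HVAC install = 12; EF_HVAC install = 12+11 = 23
ES_Insulation = 23; EF_Insulation = 23+12 = 35
ES_Drywall = max(EF_Electrical rough-in=7, EF_Plumbing rough-in=8) = 8; EF_Drywall = 8+3 = 11
ES_Painting = max(EF_Electrical rough-in=7, EF_HVAC install=23) = 23; EF_Painting = 23+3 = 26
ES_Flooring = max(EF_Insulation=35, EF_Drywall=11, EF_Painting=26) = 35; EF_Flooring = 35+10 = 45
Expected project duration μ = 45 days. Critical path: Roofing → HVAC install → Insulation → Flooring.

45 days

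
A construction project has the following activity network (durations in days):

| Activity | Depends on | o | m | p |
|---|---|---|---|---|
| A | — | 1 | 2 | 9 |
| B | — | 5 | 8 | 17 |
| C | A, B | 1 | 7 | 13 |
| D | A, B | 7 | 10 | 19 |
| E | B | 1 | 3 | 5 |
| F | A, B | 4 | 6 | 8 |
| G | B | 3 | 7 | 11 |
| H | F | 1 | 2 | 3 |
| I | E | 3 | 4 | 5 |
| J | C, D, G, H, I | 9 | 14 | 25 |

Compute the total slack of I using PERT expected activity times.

4 days

te_A = (1 + 4·2 + 9)/6 = 18/6 = 3
te_B = (5 + 4·8 + 17)/6 = 54/6 = 9
te_C = (1 + 4·7 + 13)/6 = 42/6 = 7
te_D = (7 + 4·10 + 19)/6 = 66/6 = 11
te_E = (1 + 4·3 + 5)/6 = 18/6 = 3
te_F = (4 + 4·6 + 8)/6 = 36/6 = 6
te_G = (3 + 4·7 + 11)/6 = 42/6 = 7
te_H = (1 + 4·2 + 3)/6 = 12/6 = 2
te_I = (3 + 4·4 + 5)/6 = 24/6 = 4
te_J = (9 + 4·14 + 25)/6 = 90/6 = 15

Forward pass:
ES_A = 0; EF_A = 3
ES_B = 0; EF_B = 9
ES_C = max(EF_A=3, EF_B=9) = 9; EF_C = 9+7 = 16
ES_D = max(EF_A=3, EF_B=9) = 9; EF_D = 9+11 = 20
ES_E = 9; EF_E = 9+3 = 12
ES_F = max(EF_A=3, EF_B=9) = 9; EF_F = 9+6 = 15
ES_G = 9; EF_G = 9+7 = 16
ES_H = 15; EF_H = 15+2 = 17
ES_I = 12; EF_I = 12+4 = 16
ES_J = max(EF_C=16, EF_D=20, EF_G=16, EF_H=17, EF_I=16) = 20; EF_J = 20+15 = 35
Expected project duration μ = 35 days. Critical path: B → D → J.

Backward pass:
LF_J = 35; LS_J = 35−15 = 20
LF_I = LS_J = 20; LS_I = 20−4 = 16
LF_H = LS_J = 20; LS_H = 20−2 = 18
LF_G = LS_J = 20; LS_G = 20−7 = 13
LF_F = LS_H = 18; LS_F = 18−6 = 12
LF_E = LS_I = 16; LS_E = 16−3 = 13
LF_D = LS_J = 20; LS_D = 20−11 = 9
LF_C = LS_J = 20; LS_C = 20−7 = 13
LF_B = min(LS_C=13, LS_D=9, LS_E=13, LS_F=12, LS_G=13) = 9; LS_B = 9−9 = 0
LF_A = min(LS_C=13, LS_D=9, LS_F=12) = 9; LS_A = 9−3 = 6
Slack_I = LS_I − ES_I = 16 − 12 = 4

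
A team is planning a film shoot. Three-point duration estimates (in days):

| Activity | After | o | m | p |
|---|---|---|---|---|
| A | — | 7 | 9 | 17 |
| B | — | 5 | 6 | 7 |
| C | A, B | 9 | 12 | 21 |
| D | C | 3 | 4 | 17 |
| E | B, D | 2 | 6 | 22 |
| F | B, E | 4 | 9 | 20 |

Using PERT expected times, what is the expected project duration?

47 days

te_A = (7 + 4·9 + 17)/6 = 60/6 = 10
te_B = (5 + 4·6 + 7)/6 = 36/6 = 6
te_C = (9 + 4·12 + 21)/6 = 78/6 = 13
te_D = (3 + 4·4 + 17)/6 = 36/6 = 6
te_E = (2 + 4·6 + 22)/6 = 48/6 = 8
te_F = (4 + 4·9 + 20)/6 = 60/6 = 10

Forward pass:
ES_A = 0; EF_A = 10
ES_B = 0; EF_B = 6
ES_C = max(EF_A=10, EF_B=6) = 10; EF_C = 10+13 = 23
ES_D = 23; EF_D = 23+6 = 29
ES_E = max(EF_B=6, EF_D=29) = 29; EF_E = 29+8 = 37
ES_F = max(EF_B=6, EF_E=37) = 37; EF_F = 37+10 = 47
Expected project duration μ = 47 days. Critical path: A → C → D → E → F.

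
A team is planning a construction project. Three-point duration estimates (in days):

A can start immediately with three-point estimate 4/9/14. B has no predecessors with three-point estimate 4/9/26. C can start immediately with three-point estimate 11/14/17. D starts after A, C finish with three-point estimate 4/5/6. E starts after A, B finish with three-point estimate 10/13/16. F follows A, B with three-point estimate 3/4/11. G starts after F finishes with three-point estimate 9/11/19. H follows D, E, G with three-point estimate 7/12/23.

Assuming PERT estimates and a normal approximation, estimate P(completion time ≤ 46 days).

te_A = (4 + 4·9 + 14)/6 = 54/6 = 9; σ²_A = ((14−4)/6)² = 2.778
te_B = (4 + 4·9 + 26)/6 = 66/6 = 11; σ²_B = ((26−4)/6)² = 13.444
te_C = (11 + 4·14 + 17)/6 = 84/6 = 14; σ²_C = ((17−11)/6)² = 1.000
te_D = (4 + 4·5 + 6)/6 = 30/6 = 5; σ²_D = ((6−4)/6)² = 0.111
te_E = (10 + 4·13 + 16)/6 = 78/6 = 13; σ²_E = ((16−10)/6)² = 1.000
te_F = (3 + 4·4 + 11)/6 = 30/6 = 5; σ²_F = ((11−3)/6)² = 1.778
te_G = (9 + 4·11 + 19)/6 = 72/6 = 12; σ²_G = ((19−9)/6)² = 2.778
te_H = (7 + 4·12 + 23)/6 = 78/6 = 13; σ²_H = ((23−7)/6)² = 7.111

Forward pass:
ES_A = 0; EF_A = 9
ES_B = 0; EF_B = 11
ES_C = 0; EF_C = 14
ES_D = max(EF_A=9, EF_C=14) = 14; EF_D = 14+5 = 19
ES_E = max(EF_A=9, EF_B=11) = 11; EF_E = 11+13 = 24
ES_F = max(EF_A=9, EF_B=11) = 11; EF_F = 11+5 = 16
ES_G = 16; EF_G = 16+12 = 28
ES_H = max(EF_D=19, EF_E=24, EF_G=28) = 28; EF_H = 28+13 = 41
Expected project duration μ = 41 days. Critical path: B → F → G → H.

Variance along critical path = 13.444 + 1.778 + 2.778 + 7.111 = 25.111; σ = √25.111 = 5.011 days.
Z = (46 − 41) / 5.011 = 0.998
P(T ≤ 46) = Φ(0.998) ≈ 0.841

0.841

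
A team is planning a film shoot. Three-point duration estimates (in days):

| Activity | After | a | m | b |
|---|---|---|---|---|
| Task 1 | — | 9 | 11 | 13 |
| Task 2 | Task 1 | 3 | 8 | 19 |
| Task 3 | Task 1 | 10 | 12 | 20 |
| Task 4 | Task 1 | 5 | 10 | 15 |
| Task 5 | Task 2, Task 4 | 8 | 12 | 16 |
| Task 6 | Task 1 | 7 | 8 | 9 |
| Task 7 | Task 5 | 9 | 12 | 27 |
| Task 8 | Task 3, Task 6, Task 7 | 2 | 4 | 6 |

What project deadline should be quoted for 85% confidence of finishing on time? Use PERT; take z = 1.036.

54.9 days

te_Task 1 = (9 + 4·11 + 13)/6 = 66/6 = 11; σ²_Task 1 = ((13−9)/6)² = 0.444
te_Task 2 = (3 + 4·8 + 19)/6 = 54/6 = 9; σ²_Task 2 = ((19−3)/6)² = 7.111
te_Task 3 = (10 + 4·12 + 20)/6 = 78/6 = 13; σ²_Task 3 = ((20−10)/6)² = 2.778
te_Task 4 = (5 + 4·10 + 15)/6 = 60/6 = 10; σ²_Task 4 = ((15−5)/6)² = 2.778
te_Task 5 = (8 + 4·12 + 16)/6 = 72/6 = 12; σ²_Task 5 = ((16−8)/6)² = 1.778
te_Task 6 = (7 + 4·8 + 9)/6 = 48/6 = 8; σ²_Task 6 = ((9−7)/6)² = 0.111
te_Task 7 = (9 + 4·12 + 27)/6 = 84/6 = 14; σ²_Task 7 = ((27−9)/6)² = 9.000
te_Task 8 = (2 + 4·4 + 6)/6 = 24/6 = 4; σ²_Task 8 = ((6−2)/6)² = 0.444

Forward pass:
ES_Task 1 = 0; EF_Task 1 = 11
ES_Task 2 = 11; EF_Task 2 = 11+9 = 20
ES_Task 3 = 11; EF_Task 3 = 11+13 = 24
ES_Task 4 = 11; EF_Task 4 = 11+10 = 21
ES_Task 5 = max(EF_Task 2=20, EF_Task 4=21) = 21; EF_Task 5 = 21+12 = 33
ES_Task 6 = 11; EF_Task 6 = 11+8 = 19
ES_Task 7 = 33; EF_Task 7 = 33+14 = 47
ES_Task 8 = max(EF_Task 3=24, EF_Task 6=19, EF_Task 7=47) = 47; EF_Task 8 = 47+4 = 51
Expected project duration μ = 51 days. Critical path: Task 1 → Task 4 → Task 5 → Task 7 → Task 8.

Variance along critical path = 0.444 + 2.778 + 1.778 + 9.000 + 0.444 = 14.444; σ = 3.801 days.
D = μ + z·σ = 51 + 1.036·3.801 = 54.9 days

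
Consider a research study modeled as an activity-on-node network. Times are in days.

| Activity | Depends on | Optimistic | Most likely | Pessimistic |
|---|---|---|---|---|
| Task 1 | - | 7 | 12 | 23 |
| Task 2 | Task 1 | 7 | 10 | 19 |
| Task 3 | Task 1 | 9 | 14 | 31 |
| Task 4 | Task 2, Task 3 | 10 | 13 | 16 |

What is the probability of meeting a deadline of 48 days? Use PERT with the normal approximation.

te_Task 1 = (7 + 4·12 + 23)/6 = 78/6 = 13; σ²_Task 1 = ((23−7)/6)² = 7.111
te_Task 2 = (7 + 4·10 + 19)/6 = 66/6 = 11; σ²_Task 2 = ((19−7)/6)² = 4.000
te_Task 3 = (9 + 4·14 + 31)/6 = 96/6 = 16; σ²_Task 3 = ((31−9)/6)² = 13.444
te_Task 4 = (10 + 4·13 + 16)/6 = 78/6 = 13; σ²_Task 4 = ((16−10)/6)² = 1.000

Forward pass:
ES_Task 1 = 0; EF_Task 1 = 13
ES_Task 2 = 13; EF_Task 2 = 13+11 = 24
ES_Task 3 = 13; EF_Task 3 = 13+16 = 29
ES_Task 4 = max(EF_Task 2=24, EF_Task 3=29) = 29; EF_Task 4 = 29+13 = 42
Expected project duration μ = 42 days. Critical path: Task 1 → Task 3 → Task 4.

Variance along critical path = 7.111 + 13.444 + 1.000 = 21.556; σ = √21.556 = 4.643 days.
Z = (48 − 42) / 4.643 = 1.292
P(T ≤ 48) = Φ(1.292) ≈ 0.902

0.902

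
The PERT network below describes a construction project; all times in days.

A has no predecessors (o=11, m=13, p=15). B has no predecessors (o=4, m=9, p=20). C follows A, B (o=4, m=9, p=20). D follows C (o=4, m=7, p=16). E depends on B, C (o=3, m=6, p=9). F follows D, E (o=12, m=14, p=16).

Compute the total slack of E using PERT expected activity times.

te_A = (11 + 4·13 + 15)/6 = 78/6 = 13
te_B = (4 + 4·9 + 20)/6 = 60/6 = 10
te_C = (4 + 4·9 + 20)/6 = 60/6 = 10
te_D = (4 + 4·7 + 16)/6 = 48/6 = 8
te_E = (3 + 4·6 + 9)/6 = 36/6 = 6
te_F = (12 + 4·14 + 16)/6 = 84/6 = 14

Forward pass:
ES_A = 0; EF_A = 13
ES_B = 0; EF_B = 10
ES_C = max(EF_A=13, EF_B=10) = 13; EF_C = 13+10 = 23
ES_D = 23; EF_D = 23+8 = 31
ES_E = max(EF_B=10, EF_C=23) = 23; EF_E = 23+6 = 29
ES_F = max(EF_D=31, EF_E=29) = 31; EF_F = 31+14 = 45
Expected project duration μ = 45 days. Critical path: A → C → D → F.

Backward pass:
LF_F = 45; LS_F = 45−14 = 31
LF_E = LS_F = 31; LS_E = 31−6 = 25
LF_D = LS_F = 31; LS_D = 31−8 = 23
LF_C = min(LS_D=23, LS_E=25) = 23; LS_C = 23−10 = 13
LF_B = min(LS_C=13, LS_E=25) = 13; LS_B = 13−10 = 3
LF_A = LS_C = 13; LS_A = 13−13 = 0
Slack_E = LS_E − ES_E = 25 − 23 = 2

2 days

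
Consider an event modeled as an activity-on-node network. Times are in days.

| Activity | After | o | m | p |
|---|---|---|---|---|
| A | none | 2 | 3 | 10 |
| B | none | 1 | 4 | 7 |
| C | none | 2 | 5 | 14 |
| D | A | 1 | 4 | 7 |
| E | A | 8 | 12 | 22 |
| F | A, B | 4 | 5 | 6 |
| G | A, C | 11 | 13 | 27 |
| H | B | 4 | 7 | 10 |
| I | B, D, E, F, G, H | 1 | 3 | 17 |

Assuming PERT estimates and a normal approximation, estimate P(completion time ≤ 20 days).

te_A = (2 + 4·3 + 10)/6 = 24/6 = 4; σ²_A = ((10−2)/6)² = 1.778
te_B = (1 + 4·4 + 7)/6 = 24/6 = 4; σ²_B = ((7−1)/6)² = 1.000
te_C = (2 + 4·5 + 14)/6 = 36/6 = 6; σ²_C = ((14−2)/6)² = 4.000
te_D = (1 + 4·4 + 7)/6 = 24/6 = 4; σ²_D = ((7−1)/6)² = 1.000
te_E = (8 + 4·12 + 22)/6 = 78/6 = 13; σ²_E = ((22−8)/6)² = 5.444
te_F = (4 + 4·5 + 6)/6 = 30/6 = 5; σ²_F = ((6−4)/6)² = 0.111
te_G = (11 + 4·13 + 27)/6 = 90/6 = 15; σ²_G = ((27−11)/6)² = 7.111
te_H = (4 + 4·7 + 10)/6 = 42/6 = 7; σ²_H = ((10−4)/6)² = 1.000
te_I = (1 + 4·3 + 17)/6 = 30/6 = 5; σ²_I = ((17−1)/6)² = 7.111

Forward pass:
ES_A = 0; EF_A = 4
ES_B = 0; EF_B = 4
ES_C = 0; EF_C = 6
ES_D = 4; EF_D = 4+4 = 8
ES_E = 4; EF_E = 4+13 = 17
ES_F = max(EF_A=4, EF_B=4) = 4; EF_F = 4+5 = 9
ES_G = max(EF_A=4, EF_C=6) = 6; EF_G = 6+15 = 21
ES_H = 4; EF_H = 4+7 = 11
ES_I = max(EF_B=4, EF_D=8, EF_E=17, EF_F=9, EF_G=21, EF_H=11) = 21; EF_I = 21+5 = 26
Expected project duration μ = 26 days. Critical path: C → G → I.

Variance along critical path = 4.000 + 7.111 + 7.111 = 18.222; σ = √18.222 = 4.269 days.
Z = (20 − 26) / 4.269 = -1.406
P(T ≤ 20) = Φ(-1.406) ≈ 0.080

0.080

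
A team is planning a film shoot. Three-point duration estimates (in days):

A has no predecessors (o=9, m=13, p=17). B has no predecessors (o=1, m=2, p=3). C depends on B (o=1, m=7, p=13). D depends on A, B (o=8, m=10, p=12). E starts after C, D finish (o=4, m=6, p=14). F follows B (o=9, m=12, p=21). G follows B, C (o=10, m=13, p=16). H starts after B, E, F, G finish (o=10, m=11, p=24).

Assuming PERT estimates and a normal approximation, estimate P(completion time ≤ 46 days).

te_A = (9 + 4·13 + 17)/6 = 78/6 = 13; σ²_A = ((17−9)/6)² = 1.778
te_B = (1 + 4·2 + 3)/6 = 12/6 = 2; σ²_B = ((3−1)/6)² = 0.111
te_C = (1 + 4·7 + 13)/6 = 42/6 = 7; σ²_C = ((13−1)/6)² = 4.000
te_D = (8 + 4·10 + 12)/6 = 60/6 = 10; σ²_D = ((12−8)/6)² = 0.444
te_E = (4 + 4·6 + 14)/6 = 42/6 = 7; σ²_E = ((14−4)/6)² = 2.778
te_F = (9 + 4·12 + 21)/6 = 78/6 = 13; σ²_F = ((21−9)/6)² = 4.000
te_G = (10 + 4·13 + 16)/6 = 78/6 = 13; σ²_G = ((16−10)/6)² = 1.000
te_H = (10 + 4·11 + 24)/6 = 78/6 = 13; σ²_H = ((24−10)/6)² = 5.444

Forward pass:
ES_A = 0; EF_A = 13
ES_B = 0; EF_B = 2
ES_C = 2; EF_C = 2+7 = 9
ES_D = max(EF_A=13, EF_B=2) = 13; EF_D = 13+10 = 23
ES_E = max(EF_C=9, EF_D=23) = 23; EF_E = 23+7 = 30
ES_F = 2; EF_F = 2+13 = 15
ES_G = max(EF_B=2, EF_C=9) = 9; EF_G = 9+13 = 22
ES_H = max(EF_B=2, EF_E=30, EF_F=15, EF_G=22) = 30; EF_H = 30+13 = 43
Expected project duration μ = 43 days. Critical path: A → D → E → H.

Variance along critical path = 1.778 + 0.444 + 2.778 + 5.444 = 10.444; σ = √10.444 = 3.232 days.
Z = (46 − 43) / 3.232 = 0.928
P(T ≤ 46) = Φ(0.928) ≈ 0.823

0.823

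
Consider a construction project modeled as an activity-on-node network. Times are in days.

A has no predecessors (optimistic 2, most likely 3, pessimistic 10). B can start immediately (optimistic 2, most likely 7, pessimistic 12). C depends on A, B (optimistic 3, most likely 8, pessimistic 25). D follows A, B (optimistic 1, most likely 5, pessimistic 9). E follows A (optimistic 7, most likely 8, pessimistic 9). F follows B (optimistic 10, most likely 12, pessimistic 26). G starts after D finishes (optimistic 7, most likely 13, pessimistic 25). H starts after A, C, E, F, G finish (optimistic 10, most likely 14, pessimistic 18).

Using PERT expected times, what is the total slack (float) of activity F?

te_A = (2 + 4·3 + 10)/6 = 24/6 = 4
te_B = (2 + 4·7 + 12)/6 = 42/6 = 7
te_C = (3 + 4·8 + 25)/6 = 60/6 = 10
te_D = (1 + 4·5 + 9)/6 = 30/6 = 5
te_E = (7 + 4·8 + 9)/6 = 48/6 = 8
te_F = (10 + 4·12 + 26)/6 = 84/6 = 14
te_G = (7 + 4·13 + 25)/6 = 84/6 = 14
te_H = (10 + 4·14 + 18)/6 = 84/6 = 14

Forward pass:
ES_A = 0; EF_A = 4
ES_B = 0; EF_B = 7
ES_C = max(EF_A=4, EF_B=7) = 7; EF_C = 7+10 = 17
ES_D = max(EF_A=4, EF_B=7) = 7; EF_D = 7+5 = 12
ES_E = 4; EF_E = 4+8 = 12
ES_F = 7; EF_F = 7+14 = 21
ES_G = 12; EF_G = 12+14 = 26
ES_H = max(EF_A=4, EF_C=17, EF_E=12, EF_F=21, EF_G=26) = 26; EF_H = 26+14 = 40
Expected project duration μ = 40 days. Critical path: B → D → G → H.

Backward pass:
LF_H = 40; LS_H = 40−14 = 26
LF_G = LS_H = 26; LS_G = 26−14 = 12
LF_F = LS_H = 26; LS_F = 26−14 = 12
LF_E = LS_H = 26; LS_E = 26−8 = 18
LF_D = LS_G = 12; LS_D = 12−5 = 7
LF_C = LS_H = 26; LS_C = 26−10 = 16
LF_B = min(LS_C=16, LS_D=7, LS_F=12) = 7; LS_B = 7−7 = 0
LF_A = min(LS_C=16, LS_D=7, LS_E=18, LS_H=26) = 7; LS_A = 7−4 = 3
Slack_F = LS_F − ES_F = 12 − 7 = 5

5 days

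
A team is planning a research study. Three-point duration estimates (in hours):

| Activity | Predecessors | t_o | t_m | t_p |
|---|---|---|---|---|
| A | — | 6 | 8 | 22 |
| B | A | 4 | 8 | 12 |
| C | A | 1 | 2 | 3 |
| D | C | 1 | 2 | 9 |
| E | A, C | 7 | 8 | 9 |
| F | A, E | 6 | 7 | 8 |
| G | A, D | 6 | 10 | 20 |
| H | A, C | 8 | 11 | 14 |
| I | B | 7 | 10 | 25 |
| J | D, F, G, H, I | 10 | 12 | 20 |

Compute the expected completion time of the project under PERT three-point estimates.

te_A = (6 + 4·8 + 22)/6 = 60/6 = 10
te_B = (4 + 4·8 + 12)/6 = 48/6 = 8
te_C = (1 + 4·2 + 3)/6 = 12/6 = 2
te_D = (1 + 4·2 + 9)/6 = 18/6 = 3
te_E = (7 + 4·8 + 9)/6 = 48/6 = 8
te_F = (6 + 4·7 + 8)/6 = 42/6 = 7
te_G = (6 + 4·10 + 20)/6 = 66/6 = 11
te_H = (8 + 4·11 + 14)/6 = 66/6 = 11
te_I = (7 + 4·10 + 25)/6 = 72/6 = 12
te_J = (10 + 4·12 + 20)/6 = 78/6 = 13

Forward pass:
ES_A = 0; EF_A = 10
ES_B = 10; EF_B = 10+8 = 18
ES_C = 10; EF_C = 10+2 = 12
ES_D = 12; EF_D = 12+3 = 15
ES_E = max(EF_A=10, EF_C=12) = 12; EF_E = 12+8 = 20
ES_F = max(EF_A=10, EF_E=20) = 20; EF_F = 20+7 = 27
ES_G = max(EF_A=10, EF_D=15) = 15; EF_G = 15+11 = 26
ES_H = max(EF_A=10, EF_C=12) = 12; EF_H = 12+11 = 23
ES_I = 18; EF_I = 18+12 = 30
ES_J = max(EF_D=15, EF_F=27, EF_G=26, EF_H=23, EF_I=30) = 30; EF_J = 30+13 = 43
Expected project duration μ = 43 hours. Critical path: A → B → I → J.

43 hours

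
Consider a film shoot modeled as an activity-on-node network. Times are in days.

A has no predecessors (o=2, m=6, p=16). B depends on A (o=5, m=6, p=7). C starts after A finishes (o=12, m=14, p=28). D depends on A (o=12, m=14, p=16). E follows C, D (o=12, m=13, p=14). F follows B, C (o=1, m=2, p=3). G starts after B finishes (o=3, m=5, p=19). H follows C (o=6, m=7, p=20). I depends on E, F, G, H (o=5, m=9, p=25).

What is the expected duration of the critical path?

te_A = (2 + 4·6 + 16)/6 = 42/6 = 7
te_B = (5 + 4·6 + 7)/6 = 36/6 = 6
te_C = (12 + 4·14 + 28)/6 = 96/6 = 16
te_D = (12 + 4·14 + 16)/6 = 84/6 = 14
te_E = (12 + 4·13 + 14)/6 = 78/6 = 13
te_F = (1 + 4·2 + 3)/6 = 12/6 = 2
te_G = (3 + 4·5 + 19)/6 = 42/6 = 7
te_H = (6 + 4·7 + 20)/6 = 54/6 = 9
te_I = (5 + 4·9 + 25)/6 = 66/6 = 11

Forward pass:
ES_A = 0; EF_A = 7
ES_B = 7; EF_B = 7+6 = 13
ES_C = 7; EF_C = 7+16 = 23
ES_D = 7; EF_D = 7+14 = 21
ES_E = max(EF_C=23, EF_D=21) = 23; EF_E = 23+13 = 36
ES_F = max(EF_B=13, EF_C=23) = 23; EF_F = 23+2 = 25
ES_G = 13; EF_G = 13+7 = 20
ES_H = 23; EF_H = 23+9 = 32
ES_I = max(EF_E=36, EF_F=25, EF_G=20, EF_H=32) = 36; EF_I = 36+11 = 47
Expected project duration μ = 47 days. Critical path: A → C → E → I.

47 days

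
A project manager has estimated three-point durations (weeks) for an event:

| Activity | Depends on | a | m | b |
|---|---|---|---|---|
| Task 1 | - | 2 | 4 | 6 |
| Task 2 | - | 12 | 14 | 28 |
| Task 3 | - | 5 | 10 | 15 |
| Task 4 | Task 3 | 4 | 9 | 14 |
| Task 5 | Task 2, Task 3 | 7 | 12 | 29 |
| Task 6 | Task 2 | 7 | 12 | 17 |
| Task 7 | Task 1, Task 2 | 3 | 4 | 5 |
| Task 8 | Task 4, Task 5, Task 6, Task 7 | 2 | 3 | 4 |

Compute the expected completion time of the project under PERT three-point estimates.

te_Task 1 = (2 + 4·4 + 6)/6 = 24/6 = 4
te_Task 2 = (12 + 4·14 + 28)/6 = 96/6 = 16
te_Task 3 = (5 + 4·10 + 15)/6 = 60/6 = 10
te_Task 4 = (4 + 4·9 + 14)/6 = 54/6 = 9
te_Task 5 = (7 + 4·12 + 29)/6 = 84/6 = 14
te_Task 6 = (7 + 4·12 + 17)/6 = 72/6 = 12
te_Task 7 = (3 + 4·4 + 5)/6 = 24/6 = 4
te_Task 8 = (2 + 4·3 + 4)/6 = 18/6 = 3

Forward pass:
ES_Task 1 = 0; EF_Task 1 = 4
ES_Task 2 = 0; EF_Task 2 = 16
ES_Task 3 = 0; EF_Task 3 = 10
ES_Task 4 = 10; EF_Task 4 = 10+9 = 19
ES_Task 5 = max(EF_Task 2=16, EF_Task 3=10) = 16; EF_Task 5 = 16+14 = 30
ES_Task 6 = 16; EF_Task 6 = 16+12 = 28
ES_Task 7 = max(EF_Task 1=4, EF_Task 2=16) = 16; EF_Task 7 = 16+4 = 20
ES_Task 8 = max(EF_Task 4=19, EF_Task 5=30, EF_Task 6=28, EF_Task 7=20) = 30; EF_Task 8 = 30+3 = 33
Expected project duration μ = 33 weeks. Critical path: Task 2 → Task 5 → Task 8.

33 weeks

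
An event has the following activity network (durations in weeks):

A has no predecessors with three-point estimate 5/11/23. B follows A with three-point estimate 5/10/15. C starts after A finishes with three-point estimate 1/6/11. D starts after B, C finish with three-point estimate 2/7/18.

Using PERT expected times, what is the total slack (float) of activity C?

4 weeks

te_A = (5 + 4·11 + 23)/6 = 72/6 = 12
te_B = (5 + 4·10 + 15)/6 = 60/6 = 10
te_C = (1 + 4·6 + 11)/6 = 36/6 = 6
te_D = (2 + 4·7 + 18)/6 = 48/6 = 8

Forward pass:
ES_A = 0; EF_A = 12
ES_B = 12; EF_B = 12+10 = 22
ES_C = 12; EF_C = 12+6 = 18
ES_D = max(EF_B=22, EF_C=18) = 22; EF_D = 22+8 = 30
Expected project duration μ = 30 weeks. Critical path: A → B → D.

Backward pass:
LF_D = 30; LS_D = 30−8 = 22
LF_C = LS_D = 22; LS_C = 22−6 = 16
LF_B = LS_D = 22; LS_B = 22−10 = 12
LF_A = min(LS_B=12, LS_C=16) = 12; LS_A = 12−12 = 0
Slack_C = LS_C − ES_C = 16 − 12 = 4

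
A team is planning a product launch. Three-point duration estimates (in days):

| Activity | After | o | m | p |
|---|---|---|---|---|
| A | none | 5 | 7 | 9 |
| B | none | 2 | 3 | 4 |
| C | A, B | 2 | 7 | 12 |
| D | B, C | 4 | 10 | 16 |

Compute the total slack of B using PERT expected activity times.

te_A = (5 + 4·7 + 9)/6 = 42/6 = 7
te_B = (2 + 4·3 + 4)/6 = 18/6 = 3
te_C = (2 + 4·7 + 12)/6 = 42/6 = 7
te_D = (4 + 4·10 + 16)/6 = 60/6 = 10

Forward pass:
ES_A = 0; EF_A = 7
ES_B = 0; EF_B = 3
ES_C = max(EF_A=7, EF_B=3) = 7; EF_C = 7+7 = 14
ES_D = max(EF_B=3, EF_C=14) = 14; EF_D = 14+10 = 24
Expected project duration μ = 24 days. Critical path: A → C → D.

Backward pass:
LF_D = 24; LS_D = 24−10 = 14
LF_C = LS_D = 14; LS_C = 14−7 = 7
LF_B = min(LS_C=7, LS_D=14) = 7; LS_B = 7−3 = 4
LF_A = LS_C = 7; LS_A = 7−7 = 0
Slack_B = LS_B − ES_B = 4 − 0 = 4

4 days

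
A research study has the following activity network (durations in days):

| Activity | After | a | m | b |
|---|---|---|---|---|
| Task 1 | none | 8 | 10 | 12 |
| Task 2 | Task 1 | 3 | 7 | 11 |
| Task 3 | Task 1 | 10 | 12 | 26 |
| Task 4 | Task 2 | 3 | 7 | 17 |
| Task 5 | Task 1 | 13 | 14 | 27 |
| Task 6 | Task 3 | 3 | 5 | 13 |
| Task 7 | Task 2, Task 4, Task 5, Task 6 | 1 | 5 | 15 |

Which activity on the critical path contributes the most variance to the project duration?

Task 3

te_Task 1 = (8 + 4·10 + 12)/6 = 60/6 = 10; σ²_Task 1 = ((12−8)/6)² = 0.444
te_Task 2 = (3 + 4·7 + 11)/6 = 42/6 = 7; σ²_Task 2 = ((11−3)/6)² = 1.778
te_Task 3 = (10 + 4·12 + 26)/6 = 84/6 = 14; σ²_Task 3 = ((26−10)/6)² = 7.111
te_Task 4 = (3 + 4·7 + 17)/6 = 48/6 = 8; σ²_Task 4 = ((17−3)/6)² = 5.444
te_Task 5 = (13 + 4·14 + 27)/6 = 96/6 = 16; σ²_Task 5 = ((27−13)/6)² = 5.444
te_Task 6 = (3 + 4·5 + 13)/6 = 36/6 = 6; σ²_Task 6 = ((13−3)/6)² = 2.778
te_Task 7 = (1 + 4·5 + 15)/6 = 36/6 = 6; σ²_Task 7 = ((15−1)/6)² = 5.444

Forward pass:
ES_Task 1 = 0; EF_Task 1 = 10
ES_Task 2 = 10; EF_Task 2 = 10+7 = 17
ES_Task 3 = 10; EF_Task 3 = 10+14 = 24
ES_Task 4 = 17; EF_Task 4 = 17+8 = 25
ES_Task 5 = 10; EF_Task 5 = 10+16 = 26
ES_Task 6 = 24; EF_Task 6 = 24+6 = 30
ES_Task 7 = max(EF_Task 2=17, EF_Task 4=25, EF_Task 5=26, EF_Task 6=30) = 30; EF_Task 7 = 30+6 = 36
Expected project duration μ = 36 days. Critical path: Task 1 → Task 3 → Task 6 → Task 7.

Variances on critical path: σ²_Task 1=0.444, σ²_Task 3=7.111, σ²_Task 6=2.778, σ²_Task 7=5.444.
Largest is σ²_Task 3 = 7.111.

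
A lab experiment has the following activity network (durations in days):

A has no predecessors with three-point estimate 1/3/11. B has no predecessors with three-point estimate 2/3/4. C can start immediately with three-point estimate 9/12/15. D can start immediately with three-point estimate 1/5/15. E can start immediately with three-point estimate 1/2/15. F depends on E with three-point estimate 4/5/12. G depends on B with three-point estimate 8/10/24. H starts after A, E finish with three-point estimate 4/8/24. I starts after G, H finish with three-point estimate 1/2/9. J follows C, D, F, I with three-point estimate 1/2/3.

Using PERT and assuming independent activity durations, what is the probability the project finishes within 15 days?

te_A = (1 + 4·3 + 11)/6 = 24/6 = 4; σ²_A = ((11−1)/6)² = 2.778
te_B = (2 + 4·3 + 4)/6 = 18/6 = 3; σ²_B = ((4−2)/6)² = 0.111
te_C = (9 + 4·12 + 15)/6 = 72/6 = 12; σ²_C = ((15−9)/6)² = 1.000
te_D = (1 + 4·5 + 15)/6 = 36/6 = 6; σ²_D = ((15−1)/6)² = 5.444
te_E = (1 + 4·2 + 15)/6 = 24/6 = 4; σ²_E = ((15−1)/6)² = 5.444
te_F = (4 + 4·5 + 12)/6 = 36/6 = 6; σ²_F = ((12−4)/6)² = 1.778
te_G = (8 + 4·10 + 24)/6 = 72/6 = 12; σ²_G = ((24−8)/6)² = 7.111
te_H = (4 + 4·8 + 24)/6 = 60/6 = 10; σ²_H = ((24−4)/6)² = 11.111
te_I = (1 + 4·2 + 9)/6 = 18/6 = 3; σ²_I = ((9−1)/6)² = 1.778
te_J = (1 + 4·2 + 3)/6 = 12/6 = 2; σ²_J = ((3−1)/6)² = 0.111

Forward pass:
ES_A = 0; EF_A = 4
ES_B = 0; EF_B = 3
ES_C = 0; EF_C = 12
ES_D = 0; EF_D = 6
ES_E = 0; EF_E = 4
ES_F = 4; EF_F = 4+6 = 10
ES_G = 3; EF_G = 3+12 = 15
ES_H = max(EF_A=4, EF_E=4) = 4; EF_H = 4+10 = 14
ES_I = max(EF_G=15, EF_H=14) = 15; EF_I = 15+3 = 18
ES_J = max(EF_C=12, EF_D=6, EF_F=10, EF_I=18) = 18; EF_J = 18+2 = 20
Expected project duration μ = 20 days. Critical path: B → G → I → J.

Variance along critical path = 0.111 + 7.111 + 1.778 + 0.111 = 9.111; σ = √9.111 = 3.018 days.
Z = (15 − 20) / 3.018 = -1.656
P(T ≤ 15) = Φ(-1.656) ≈ 0.049

0.049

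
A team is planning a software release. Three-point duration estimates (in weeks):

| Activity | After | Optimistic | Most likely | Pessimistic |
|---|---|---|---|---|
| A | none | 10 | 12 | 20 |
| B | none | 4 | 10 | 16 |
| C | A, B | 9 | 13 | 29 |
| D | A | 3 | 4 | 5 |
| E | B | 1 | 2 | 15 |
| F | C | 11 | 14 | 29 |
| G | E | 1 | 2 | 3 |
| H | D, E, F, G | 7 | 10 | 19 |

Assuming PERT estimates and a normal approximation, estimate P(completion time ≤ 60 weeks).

te_A = (10 + 4·12 + 20)/6 = 78/6 = 13; σ²_A = ((20−10)/6)² = 2.778
te_B = (4 + 4·10 + 16)/6 = 60/6 = 10; σ²_B = ((16−4)/6)² = 4.000
te_C = (9 + 4·13 + 29)/6 = 90/6 = 15; σ²_C = ((29−9)/6)² = 11.111
te_D = (3 + 4·4 + 5)/6 = 24/6 = 4; σ²_D = ((5−3)/6)² = 0.111
te_E = (1 + 4·2 + 15)/6 = 24/6 = 4; σ²_E = ((15−1)/6)² = 5.444
te_F = (11 + 4·14 + 29)/6 = 96/6 = 16; σ²_F = ((29−11)/6)² = 9.000
te_G = (1 + 4·2 + 3)/6 = 12/6 = 2; σ²_G = ((3−1)/6)² = 0.111
te_H = (7 + 4·10 + 19)/6 = 66/6 = 11; σ²_H = ((19−7)/6)² = 4.000

Forward pass:
ES_A = 0; EF_A = 13
ES_B = 0; EF_B = 10
ES_C = max(EF_A=13, EF_B=10) = 13; EF_C = 13+15 = 28
ES_D = 13; EF_D = 13+4 = 17
ES_E = 10; EF_E = 10+4 = 14
ES_F = 28; EF_F = 28+16 = 44
ES_G = 14; EF_G = 14+2 = 16
ES_H = max(EF_D=17, EF_E=14, EF_F=44, EF_G=16) = 44; EF_H = 44+11 = 55
Expected project duration μ = 55 weeks. Critical path: A → C → F → H.

Variance along critical path = 2.778 + 11.111 + 9.000 + 4.000 = 26.889; σ = √26.889 = 5.185 weeks.
Z = (60 − 55) / 5.185 = 0.964
P(T ≤ 60) = Φ(0.964) ≈ 0.833

0.833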